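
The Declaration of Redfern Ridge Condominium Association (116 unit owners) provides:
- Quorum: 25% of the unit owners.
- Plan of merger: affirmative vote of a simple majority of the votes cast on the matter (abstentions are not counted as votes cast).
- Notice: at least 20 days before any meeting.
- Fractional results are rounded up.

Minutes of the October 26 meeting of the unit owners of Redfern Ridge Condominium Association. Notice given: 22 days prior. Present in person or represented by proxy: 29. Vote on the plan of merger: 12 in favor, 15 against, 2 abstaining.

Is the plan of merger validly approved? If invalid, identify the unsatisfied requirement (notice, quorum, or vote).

Notice: 22 days given; 20 required. Satisfied.
Quorum: 25% of 116 = 29; 29 present. Satisfied.
Vote: requires a majority of the votes cast (29 − 2 abstaining = 27); a majority of 27 is 14, so 14 needed; 12 in favor. Not satisfied.

Invalid — vote requirement not satisfied.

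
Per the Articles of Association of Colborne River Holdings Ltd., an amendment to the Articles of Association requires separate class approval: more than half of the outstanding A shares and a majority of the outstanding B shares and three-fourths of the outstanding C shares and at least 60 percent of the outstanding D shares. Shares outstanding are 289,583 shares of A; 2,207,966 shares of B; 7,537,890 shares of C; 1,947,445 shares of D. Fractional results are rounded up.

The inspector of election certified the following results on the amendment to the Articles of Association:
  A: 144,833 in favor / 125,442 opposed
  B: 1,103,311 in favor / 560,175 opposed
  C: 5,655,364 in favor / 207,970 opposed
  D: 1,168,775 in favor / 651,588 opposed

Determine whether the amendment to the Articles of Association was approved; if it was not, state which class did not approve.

A: a majority of 289583 is 144792; 144,792 required, 144,833 in favor — approved.
B: a majority of 2207966 is 1103984; 1,103,984 required, 1,103,311 in favor — not approved.
C: 3/4 of 7537890 = 5653417.50, rounded up to 5653418; 5,653,418 required, 5,655,364 in favor — approved.
D: 3/5 of 1947445 = 1168467; 1,168,467 required, 1,168,775 in favor — approved.

Not approved — the B shares did not give the required vote.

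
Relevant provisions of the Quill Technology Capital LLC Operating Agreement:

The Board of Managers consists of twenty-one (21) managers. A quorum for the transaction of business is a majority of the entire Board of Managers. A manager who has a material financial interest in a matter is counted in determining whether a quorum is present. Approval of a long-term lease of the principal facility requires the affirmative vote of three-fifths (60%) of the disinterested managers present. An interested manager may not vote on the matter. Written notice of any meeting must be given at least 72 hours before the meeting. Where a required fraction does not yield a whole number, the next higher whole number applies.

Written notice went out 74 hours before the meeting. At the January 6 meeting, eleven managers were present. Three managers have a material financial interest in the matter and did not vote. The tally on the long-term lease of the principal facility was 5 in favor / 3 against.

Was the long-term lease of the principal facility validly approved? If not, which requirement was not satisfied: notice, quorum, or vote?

Valid — all requirements satisfied.

Notice: 74 hours given; 72 required (74 ≥ 72). Satisfied.
Quorum: 11 present (interested managers count toward quorum); quorum is 11. Satisfied.
Vote: the long-term lease of the principal facility requires three-fifths of the disinterested managers present (11 − 3 = 8). 3/5 of 8 = 4.80, rounded up to 5, so 5 affirmative votes are needed; 5 voted in favor. Satisfied.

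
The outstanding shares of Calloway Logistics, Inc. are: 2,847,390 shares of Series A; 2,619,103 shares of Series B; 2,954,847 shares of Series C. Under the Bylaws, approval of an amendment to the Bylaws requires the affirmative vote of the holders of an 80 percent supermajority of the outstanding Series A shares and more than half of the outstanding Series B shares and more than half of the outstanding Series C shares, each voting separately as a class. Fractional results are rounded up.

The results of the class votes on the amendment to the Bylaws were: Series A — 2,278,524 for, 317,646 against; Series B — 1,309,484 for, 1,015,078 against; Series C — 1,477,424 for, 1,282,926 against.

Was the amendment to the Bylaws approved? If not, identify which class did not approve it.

Series A: 4/5 of 2847390 = 2277912; 2,277,912 required, 2,278,524 in favor — approved.
Series B: a majority of 2619103 is 1309552; 1,309,552 required, 1,309,484 in favor — not approved.
Series C: a majority of 2954847 is 1477424; 1,477,424 required, 1,477,424 in favor — approved.

Not approved — the Series B shares did not give the required vote.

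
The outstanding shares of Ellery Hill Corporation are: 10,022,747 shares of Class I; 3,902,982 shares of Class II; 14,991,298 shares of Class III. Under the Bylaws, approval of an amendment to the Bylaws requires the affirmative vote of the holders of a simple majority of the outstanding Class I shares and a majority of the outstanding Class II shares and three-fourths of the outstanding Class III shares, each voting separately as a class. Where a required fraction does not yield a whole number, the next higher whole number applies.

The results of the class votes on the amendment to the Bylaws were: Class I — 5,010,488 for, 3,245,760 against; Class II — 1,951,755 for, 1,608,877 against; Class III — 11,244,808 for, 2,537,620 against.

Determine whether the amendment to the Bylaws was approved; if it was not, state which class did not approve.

Not approved — the Class I shares did not give the required vote.

Class I: a majority of 10022747 is 5011374; 5,011,374 required, 5,010,488 in favor — not approved.
Class II: a majority of 3902982 is 1951492; 1,951,492 required, 1,951,755 in favor — approved.
Class III: 3/4 of 14991298 = 11243473.50, rounded up to 11243474; 11,243,474 required, 11,244,808 in favor — approved.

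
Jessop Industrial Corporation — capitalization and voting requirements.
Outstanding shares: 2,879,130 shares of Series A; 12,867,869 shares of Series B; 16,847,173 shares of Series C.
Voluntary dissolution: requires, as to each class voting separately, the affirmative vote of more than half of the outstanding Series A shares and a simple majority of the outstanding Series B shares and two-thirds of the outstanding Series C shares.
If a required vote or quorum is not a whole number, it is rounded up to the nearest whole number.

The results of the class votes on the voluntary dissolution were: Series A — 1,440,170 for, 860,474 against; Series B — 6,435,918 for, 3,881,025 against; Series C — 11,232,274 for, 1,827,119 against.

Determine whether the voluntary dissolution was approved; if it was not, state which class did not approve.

Series A: a majority of 2879130 is 1439566; 1,439,566 required, 1,440,170 in favor — approved.
Series B: a majority of 12867869 is 6433935; 6,433,935 required, 6,435,918 in favor — approved.
Series C: 2/3 of 16847173 = 11231448.67, rounded up to 11231449; 11,231,449 required, 11,232,274 in favor — approved.

Approved — every class gave the required vote.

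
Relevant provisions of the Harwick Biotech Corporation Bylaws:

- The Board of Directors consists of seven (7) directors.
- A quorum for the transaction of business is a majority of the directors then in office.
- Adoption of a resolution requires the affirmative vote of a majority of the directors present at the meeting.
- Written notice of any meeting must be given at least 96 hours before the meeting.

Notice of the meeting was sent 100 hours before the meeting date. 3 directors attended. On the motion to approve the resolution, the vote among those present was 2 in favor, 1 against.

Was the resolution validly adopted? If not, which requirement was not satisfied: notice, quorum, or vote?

Notice: 100 hours given; 96 required (100 ≥ 96). Satisfied.
Quorum: 3 present; quorum is 4. Not satisfied.
Vote: the resolution requires a majority of the directors present (3). A majority of 3 is 2, so 2 affirmative votes are needed; 2 voted in favor. Satisfied. (Moot — without a quorum no business can be validly transacted.)

Invalid — quorum requirement not satisfied.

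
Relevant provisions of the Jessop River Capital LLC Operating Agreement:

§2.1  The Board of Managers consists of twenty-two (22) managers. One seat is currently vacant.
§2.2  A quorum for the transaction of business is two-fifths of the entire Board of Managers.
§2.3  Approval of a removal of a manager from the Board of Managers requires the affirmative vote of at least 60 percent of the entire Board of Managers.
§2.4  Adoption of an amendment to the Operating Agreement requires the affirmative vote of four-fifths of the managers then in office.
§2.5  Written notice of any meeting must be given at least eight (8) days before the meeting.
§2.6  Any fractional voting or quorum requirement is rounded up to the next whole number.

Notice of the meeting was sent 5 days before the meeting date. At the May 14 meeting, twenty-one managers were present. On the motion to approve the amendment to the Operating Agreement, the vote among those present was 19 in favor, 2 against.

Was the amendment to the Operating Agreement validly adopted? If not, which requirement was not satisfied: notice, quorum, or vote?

Invalid — notice requirement not satisfied.

Notice: 5 days given; 8 required (5 < 8). Not satisfied.
Quorum: 21 present; quorum is 9. Satisfied.
Vote: the amendment to the Operating Agreement requires four-fifths of the managers then in office (21). 4/5 of 21 = 16.80, rounded up to 17, so 17 affirmative votes are needed; 19 voted in favor. Satisfied.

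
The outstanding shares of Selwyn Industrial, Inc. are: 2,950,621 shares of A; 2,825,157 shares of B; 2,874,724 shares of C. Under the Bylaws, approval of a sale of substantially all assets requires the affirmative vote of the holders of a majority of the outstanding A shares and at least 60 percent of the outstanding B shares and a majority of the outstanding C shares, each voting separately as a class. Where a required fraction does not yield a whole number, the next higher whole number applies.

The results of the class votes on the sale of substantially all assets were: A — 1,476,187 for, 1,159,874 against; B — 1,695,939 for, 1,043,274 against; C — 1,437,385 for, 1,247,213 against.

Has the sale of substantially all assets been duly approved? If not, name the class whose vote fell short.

Approved — every class gave the required vote.

A: a majority of 2950621 is 1475311; 1,475,311 required, 1,476,187 in favor — approved.
B: 3/5 of 2825157 = 1695094.20, rounded up to 1695095; 1,695,095 required, 1,695,939 in favor — approved.
C: a majority of 2874724 is 1437363; 1,437,363 required, 1,437,385 in favor — approved.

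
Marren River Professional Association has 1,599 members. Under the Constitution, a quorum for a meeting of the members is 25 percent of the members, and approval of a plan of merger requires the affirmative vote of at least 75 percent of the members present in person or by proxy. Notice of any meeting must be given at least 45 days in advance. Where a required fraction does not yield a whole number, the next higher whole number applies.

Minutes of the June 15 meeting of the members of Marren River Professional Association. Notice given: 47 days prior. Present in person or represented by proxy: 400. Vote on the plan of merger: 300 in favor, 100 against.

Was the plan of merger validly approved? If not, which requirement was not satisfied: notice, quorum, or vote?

Valid — all requirements satisfied.

Notice: 47 days given; 45 required. Satisfied.
Quorum: 25% of 1,599 = 399.75, rounded up to 400; 400 present. Satisfied.
Vote: requires three-fourths of those present (400); 3/4 of 400 = 300, so 300 needed; 300 in favor. Satisfied.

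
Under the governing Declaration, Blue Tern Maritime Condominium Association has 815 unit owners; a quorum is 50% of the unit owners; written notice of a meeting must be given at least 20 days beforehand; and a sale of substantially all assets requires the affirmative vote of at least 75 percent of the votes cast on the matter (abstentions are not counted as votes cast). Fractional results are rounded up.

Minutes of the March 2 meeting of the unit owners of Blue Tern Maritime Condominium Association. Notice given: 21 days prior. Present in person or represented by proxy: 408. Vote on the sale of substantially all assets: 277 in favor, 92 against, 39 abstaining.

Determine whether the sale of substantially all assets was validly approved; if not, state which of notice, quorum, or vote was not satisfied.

Valid — all requirements satisfied.

Notice: 21 days given; 20 required. Satisfied.
Quorum: 50% of 815 = 407.50, rounded up to 408; 408 present. Satisfied.
Vote: requires three-fourths of the votes cast (408 − 39 abstaining = 369); 3/4 of 369 = 276.75, rounded up to 277, so 277 needed; 277 in favor. Satisfied.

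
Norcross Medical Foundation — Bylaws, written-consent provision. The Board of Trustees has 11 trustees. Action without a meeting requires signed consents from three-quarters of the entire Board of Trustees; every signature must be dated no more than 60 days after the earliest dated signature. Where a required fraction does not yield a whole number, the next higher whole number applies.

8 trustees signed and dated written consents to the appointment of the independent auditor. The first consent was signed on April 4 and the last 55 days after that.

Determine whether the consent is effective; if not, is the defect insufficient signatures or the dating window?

Signatures required: three-quarters of 11 — 3/4 of 11 = 8.25, rounded up to 9, so 9 needed; 8 signed. Insufficient.
Dating window: the latest signature is 55 days after the earliest; the limit is 60 days. Within the window.

Not effective — insufficient signatures.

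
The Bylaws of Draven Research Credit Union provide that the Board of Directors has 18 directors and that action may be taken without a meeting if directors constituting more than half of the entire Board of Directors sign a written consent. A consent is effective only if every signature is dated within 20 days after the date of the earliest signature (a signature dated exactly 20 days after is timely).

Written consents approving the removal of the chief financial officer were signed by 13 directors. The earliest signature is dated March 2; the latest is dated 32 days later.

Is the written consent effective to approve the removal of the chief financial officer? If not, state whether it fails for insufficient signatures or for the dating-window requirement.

Not effective — dating-window requirement not satisfied.

Signatures required: more than half of 18 — a majority of 18 is 10, so 10 needed; 13 signed. Sufficient.
Dating window: the latest signature is 32 days after the earliest; the limit is 20 days. Outside the window.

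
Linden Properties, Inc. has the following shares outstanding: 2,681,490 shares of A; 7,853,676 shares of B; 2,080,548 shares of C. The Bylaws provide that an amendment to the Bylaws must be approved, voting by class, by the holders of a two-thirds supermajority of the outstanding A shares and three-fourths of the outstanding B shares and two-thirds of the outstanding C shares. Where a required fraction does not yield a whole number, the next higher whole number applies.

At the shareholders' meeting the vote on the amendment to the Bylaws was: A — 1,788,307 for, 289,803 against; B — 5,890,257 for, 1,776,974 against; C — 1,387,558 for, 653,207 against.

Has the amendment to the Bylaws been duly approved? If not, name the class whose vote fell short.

A: 2/3 of 2681490 = 1787660; 1,787,660 required, 1,788,307 in favor — approved.
B: 3/4 of 7853676 = 5890257; 5,890,257 required, 5,890,257 in favor — approved.
C: 2/3 of 2080548 = 1387032; 1,387,032 required, 1,387,558 in favor — approved.

Approved — every class gave the required vote.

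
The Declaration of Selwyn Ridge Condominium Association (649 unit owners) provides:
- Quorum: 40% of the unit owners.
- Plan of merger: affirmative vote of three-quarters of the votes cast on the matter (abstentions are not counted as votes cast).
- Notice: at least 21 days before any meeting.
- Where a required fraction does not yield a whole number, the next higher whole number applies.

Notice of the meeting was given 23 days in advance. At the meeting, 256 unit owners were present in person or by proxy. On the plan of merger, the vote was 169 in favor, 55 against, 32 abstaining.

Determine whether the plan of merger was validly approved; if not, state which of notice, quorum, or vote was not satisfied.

Notice: 23 days given; 21 required. Satisfied.
Quorum: 40% of 649 = 259.60, rounded up to 260; 256 present. Not satisfied.
Vote: requires three-fourths of the votes cast (256 − 32 abstaining = 224); 3/4 of 224 = 168, so 168 needed; 169 in favor. Satisfied.

Invalid — quorum requirement not satisfied.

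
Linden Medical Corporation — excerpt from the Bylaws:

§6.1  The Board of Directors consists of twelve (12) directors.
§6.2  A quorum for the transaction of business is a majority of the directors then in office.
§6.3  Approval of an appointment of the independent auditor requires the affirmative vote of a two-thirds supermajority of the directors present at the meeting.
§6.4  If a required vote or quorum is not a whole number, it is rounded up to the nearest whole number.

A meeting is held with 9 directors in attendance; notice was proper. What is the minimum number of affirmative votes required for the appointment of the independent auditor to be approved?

6

The appointment of the independent auditor requires two-thirds of the directors present (9).
2/3 of 9 = 6.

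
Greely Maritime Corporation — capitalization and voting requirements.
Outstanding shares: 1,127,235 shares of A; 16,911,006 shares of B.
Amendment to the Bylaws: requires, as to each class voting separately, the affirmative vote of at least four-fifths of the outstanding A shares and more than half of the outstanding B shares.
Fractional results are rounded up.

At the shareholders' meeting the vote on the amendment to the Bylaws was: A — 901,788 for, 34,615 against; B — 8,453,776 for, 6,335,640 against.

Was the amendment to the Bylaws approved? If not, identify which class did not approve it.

Not approved — the B shares did not give the required vote.

A: 4/5 of 1127235 = 901788; 901,788 required, 901,788 in favor — approved.
B: a majority of 16911006 is 8455504; 8,455,504 required, 8,453,776 in favor — not approved.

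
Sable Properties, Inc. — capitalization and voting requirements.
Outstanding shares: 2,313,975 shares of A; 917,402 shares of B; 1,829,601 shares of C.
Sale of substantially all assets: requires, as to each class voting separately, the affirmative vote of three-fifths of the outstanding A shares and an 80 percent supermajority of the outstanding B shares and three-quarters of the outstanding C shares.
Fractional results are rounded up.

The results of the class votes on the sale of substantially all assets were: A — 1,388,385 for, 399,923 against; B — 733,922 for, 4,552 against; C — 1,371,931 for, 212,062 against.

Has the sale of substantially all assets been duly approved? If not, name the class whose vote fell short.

A: 3/5 of 2313975 = 1388385; 1,388,385 required, 1,388,385 in favor — approved.
B: 4/5 of 917402 = 733921.60, rounded up to 733922; 733,922 required, 733,922 in favor — approved.
C: 3/4 of 1829601 = 1372200.75, rounded up to 1372201; 1,372,201 required, 1,371,931 in favor — not approved.

Not approved — the C shares did not give the required vote.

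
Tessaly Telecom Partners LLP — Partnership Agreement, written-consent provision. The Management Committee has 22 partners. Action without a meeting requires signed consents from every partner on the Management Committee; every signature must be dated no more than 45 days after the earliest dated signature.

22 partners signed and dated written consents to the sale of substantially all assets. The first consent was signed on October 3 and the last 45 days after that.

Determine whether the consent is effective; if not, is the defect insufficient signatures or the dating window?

Signatures required: all of 22 — unanimous means all 22, so 22 needed; 22 signed. Sufficient.
Dating window: the latest signature is 45 days after the earliest; the limit is 45 days. Within the window.

Effective — both the signature and dating-window requirements are satisfied.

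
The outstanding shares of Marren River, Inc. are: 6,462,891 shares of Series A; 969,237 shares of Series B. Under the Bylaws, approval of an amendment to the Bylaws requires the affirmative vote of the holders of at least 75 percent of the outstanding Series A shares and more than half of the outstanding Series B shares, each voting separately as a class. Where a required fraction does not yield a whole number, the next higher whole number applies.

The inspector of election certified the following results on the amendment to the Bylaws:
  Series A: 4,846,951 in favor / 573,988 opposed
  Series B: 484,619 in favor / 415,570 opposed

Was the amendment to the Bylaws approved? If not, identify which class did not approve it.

Not approved — the Series A shares did not give the required vote.

Series A: 3/4 of 6462891 = 4847168.25, rounded up to 4847169; 4,847,169 required, 4,846,951 in favor — not approved.
Series B: a majority of 969237 is 484619; 484,619 required, 484,619 in favor — approved.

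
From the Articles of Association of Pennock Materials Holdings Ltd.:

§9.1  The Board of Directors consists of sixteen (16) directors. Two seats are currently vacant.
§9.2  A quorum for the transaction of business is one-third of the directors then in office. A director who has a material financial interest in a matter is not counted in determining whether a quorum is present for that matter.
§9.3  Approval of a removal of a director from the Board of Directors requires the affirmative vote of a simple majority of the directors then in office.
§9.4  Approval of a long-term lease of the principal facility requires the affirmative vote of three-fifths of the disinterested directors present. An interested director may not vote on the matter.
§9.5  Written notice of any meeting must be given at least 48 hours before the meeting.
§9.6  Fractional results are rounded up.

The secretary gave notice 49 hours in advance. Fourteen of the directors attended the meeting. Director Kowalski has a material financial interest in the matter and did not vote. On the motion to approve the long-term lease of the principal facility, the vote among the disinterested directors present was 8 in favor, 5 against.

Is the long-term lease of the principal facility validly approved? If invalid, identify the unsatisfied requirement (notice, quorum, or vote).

Valid — all requirements satisfied.

Notice: 49 hours given; 48 required (49 ≥ 48). Satisfied.
Quorum: 14 present, but the 1 interested director does not count, leaving 13. Quorum is 5. Satisfied.
Vote: the long-term lease of the principal facility requires three-fifths of the disinterested directors present (14 − 1 = 13). 3/5 of 13 = 7.80, rounded up to 8, so 8 affirmative votes are needed; 8 voted in favor. Satisfied.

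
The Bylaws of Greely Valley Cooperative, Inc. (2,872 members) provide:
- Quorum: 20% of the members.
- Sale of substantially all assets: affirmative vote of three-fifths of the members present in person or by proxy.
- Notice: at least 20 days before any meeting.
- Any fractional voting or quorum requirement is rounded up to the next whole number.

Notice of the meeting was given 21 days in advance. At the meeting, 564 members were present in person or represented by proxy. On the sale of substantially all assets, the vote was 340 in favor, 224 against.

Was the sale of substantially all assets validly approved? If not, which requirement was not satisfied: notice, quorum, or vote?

Invalid — quorum requirement not satisfied.

Notice: 21 days given; 20 required. Satisfied.
Quorum: 20% of 2,872 = 574.40, rounded up to 575; 564 present. Not satisfied.
Vote: requires three-fifths of those present (564); 3/5 of 564 = 338.40, rounded up to 339, so 339 needed; 340 in favor. Satisfied.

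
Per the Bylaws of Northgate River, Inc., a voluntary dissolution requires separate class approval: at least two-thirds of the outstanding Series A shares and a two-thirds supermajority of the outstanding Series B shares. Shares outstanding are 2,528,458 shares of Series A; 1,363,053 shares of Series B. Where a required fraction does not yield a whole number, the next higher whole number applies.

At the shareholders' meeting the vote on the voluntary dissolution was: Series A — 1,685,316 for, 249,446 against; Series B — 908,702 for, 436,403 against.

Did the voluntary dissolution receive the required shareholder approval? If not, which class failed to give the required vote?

Series A: 2/3 of 2528458 = 1685638.67, rounded up to 1685639; 1,685,639 required, 1,685,316 in favor — not approved.
Series B: 2/3 of 1363053 = 908702; 908,702 required, 908,702 in favor — approved.

Not approved — the Series A shares did not give the required vote.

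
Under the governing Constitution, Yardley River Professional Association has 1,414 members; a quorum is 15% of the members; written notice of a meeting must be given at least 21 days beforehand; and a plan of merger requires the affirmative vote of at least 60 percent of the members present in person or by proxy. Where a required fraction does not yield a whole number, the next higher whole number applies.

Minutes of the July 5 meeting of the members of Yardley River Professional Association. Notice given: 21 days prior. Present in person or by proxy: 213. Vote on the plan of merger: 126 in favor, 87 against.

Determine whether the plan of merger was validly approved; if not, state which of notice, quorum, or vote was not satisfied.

Notice: 21 days given; 21 required. Satisfied.
Quorum: 15% of 1,414 = 212.10, rounded up to 213; 213 present. Satisfied.
Vote: requires three-fifths of those present (213); 3/5 of 213 = 127.80, rounded up to 128, so 128 needed; 126 in favor. Not satisfied.

Invalid — vote requirement not satisfied.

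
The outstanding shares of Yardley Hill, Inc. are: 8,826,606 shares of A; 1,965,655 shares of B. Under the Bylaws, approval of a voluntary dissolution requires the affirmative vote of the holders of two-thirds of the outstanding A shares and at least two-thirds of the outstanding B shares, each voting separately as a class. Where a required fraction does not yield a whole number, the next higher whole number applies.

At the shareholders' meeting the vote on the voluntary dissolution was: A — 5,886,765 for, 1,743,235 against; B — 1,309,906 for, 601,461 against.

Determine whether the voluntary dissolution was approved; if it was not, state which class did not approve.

Not approved — the B shares did not give the required vote.

A: 2/3 of 8826606 = 5884404; 5,884,404 required, 5,886,765 in favor — approved.
B: 2/3 of 1965655 = 1310436.67, rounded up to 1310437; 1,310,437 required, 1,309,906 in favor — not approved.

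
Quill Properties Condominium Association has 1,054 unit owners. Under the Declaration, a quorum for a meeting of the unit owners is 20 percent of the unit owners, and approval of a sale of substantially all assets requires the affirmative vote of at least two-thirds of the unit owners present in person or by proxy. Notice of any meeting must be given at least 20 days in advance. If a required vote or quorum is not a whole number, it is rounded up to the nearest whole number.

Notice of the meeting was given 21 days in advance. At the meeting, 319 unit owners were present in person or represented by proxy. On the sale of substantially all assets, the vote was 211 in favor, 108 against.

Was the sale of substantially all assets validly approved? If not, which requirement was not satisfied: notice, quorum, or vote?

Notice: 21 days given; 20 required. Satisfied.
Quorum: 20% of 1,054 = 210.80, rounded up to 211; 319 present. Satisfied.
Vote: requires two-thirds of those present (319); 2/3 of 319 = 212.67, rounded up to 213, so 213 needed; 211 in favor. Not satisfied.

Invalid — vote requirement not satisfied.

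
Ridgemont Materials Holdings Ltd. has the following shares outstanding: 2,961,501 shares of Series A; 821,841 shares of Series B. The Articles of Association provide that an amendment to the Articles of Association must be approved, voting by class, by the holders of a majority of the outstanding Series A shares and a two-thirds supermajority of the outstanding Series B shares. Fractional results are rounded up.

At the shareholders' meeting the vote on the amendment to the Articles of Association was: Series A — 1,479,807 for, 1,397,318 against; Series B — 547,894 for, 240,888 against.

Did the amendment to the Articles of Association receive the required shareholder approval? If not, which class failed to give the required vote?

Series A: a majority of 2961501 is 1480751; 1,480,751 required, 1,479,807 in favor — not approved.
Series B: 2/3 of 821841 = 547894; 547,894 required, 547,894 in favor — approved.

Not approved — the Series A shares did not give the required vote.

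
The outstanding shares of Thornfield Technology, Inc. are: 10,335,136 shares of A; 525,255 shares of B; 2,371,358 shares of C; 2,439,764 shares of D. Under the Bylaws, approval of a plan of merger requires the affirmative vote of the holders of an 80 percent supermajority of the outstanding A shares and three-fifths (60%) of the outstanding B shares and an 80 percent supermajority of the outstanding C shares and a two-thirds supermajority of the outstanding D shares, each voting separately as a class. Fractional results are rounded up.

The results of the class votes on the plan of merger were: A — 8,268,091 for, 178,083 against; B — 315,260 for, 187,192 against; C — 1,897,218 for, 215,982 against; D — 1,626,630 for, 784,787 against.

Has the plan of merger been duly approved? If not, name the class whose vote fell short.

Not approved — the A shares did not give the required vote.

A: 4/5 of 10335136 = 8268108.80, rounded up to 8268109; 8,268,109 required, 8,268,091 in favor — not approved.
B: 3/5 of 525255 = 315153; 315,153 required, 315,260 in favor — approved.
C: 4/5 of 2371358 = 1897086.40, rounded up to 1897087; 1,897,087 required, 1,897,218 in favor — approved.
D: 2/3 of 2439764 = 1626509.33, rounded up to 1626510; 1,626,510 required, 1,626,630 in favor — approved.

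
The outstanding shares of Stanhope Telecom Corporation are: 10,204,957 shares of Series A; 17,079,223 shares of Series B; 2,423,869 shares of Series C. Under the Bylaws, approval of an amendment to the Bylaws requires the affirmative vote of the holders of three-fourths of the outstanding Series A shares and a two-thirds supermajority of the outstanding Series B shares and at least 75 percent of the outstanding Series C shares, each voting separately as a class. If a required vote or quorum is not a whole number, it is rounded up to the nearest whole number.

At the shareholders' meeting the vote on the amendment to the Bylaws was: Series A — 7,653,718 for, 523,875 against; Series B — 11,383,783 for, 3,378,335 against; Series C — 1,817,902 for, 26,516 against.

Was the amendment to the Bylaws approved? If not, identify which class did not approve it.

Not approved — the Series B shares did not give the required vote.

Series A: 3/4 of 10204957 = 7653717.75, rounded up to 7653718; 7,653,718 required, 7,653,718 in favor — approved.
Series B: 2/3 of 17079223 = 11386148.67, rounded up to 11386149; 11,386,149 required, 11,383,783 in favor — not approved.
Series C: 3/4 of 2423869 = 1817901.75, rounded up to 1817902; 1,817,902 required, 1,817,902 in favor — approved.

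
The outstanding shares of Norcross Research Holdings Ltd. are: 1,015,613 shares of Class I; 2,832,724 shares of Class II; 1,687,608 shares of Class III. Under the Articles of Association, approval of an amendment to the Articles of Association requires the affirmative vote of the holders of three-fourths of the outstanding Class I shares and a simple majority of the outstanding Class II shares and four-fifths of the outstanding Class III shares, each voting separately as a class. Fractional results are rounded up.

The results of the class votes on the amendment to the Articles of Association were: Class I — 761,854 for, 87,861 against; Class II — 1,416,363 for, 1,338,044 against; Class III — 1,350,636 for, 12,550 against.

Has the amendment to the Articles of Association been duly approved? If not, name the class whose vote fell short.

Approved — every class gave the required vote.

Class I: 3/4 of 1015613 = 761709.75, rounded up to 761710; 761,710 required, 761,854 in favor — approved.
Class II: a majority of 2832724 is 1416363; 1,416,363 required, 1,416,363 in favor — approved.
Class III: 4/5 of 1687608 = 1350086.40, rounded up to 1350087; 1,350,087 required, 1,350,636 in favor — approved.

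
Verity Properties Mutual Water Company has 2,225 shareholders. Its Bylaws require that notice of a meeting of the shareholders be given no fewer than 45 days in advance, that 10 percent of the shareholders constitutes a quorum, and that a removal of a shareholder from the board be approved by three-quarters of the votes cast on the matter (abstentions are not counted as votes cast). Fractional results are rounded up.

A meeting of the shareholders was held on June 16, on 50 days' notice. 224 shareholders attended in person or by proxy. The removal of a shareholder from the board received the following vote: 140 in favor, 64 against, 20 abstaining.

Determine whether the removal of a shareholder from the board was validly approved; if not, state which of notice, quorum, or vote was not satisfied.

Notice: 50 days given; 45 required. Satisfied.
Quorum: 10% of 2,225 = 222.50, rounded up to 223; 224 present. Satisfied.
Vote: requires three-fourths of the votes cast (224 − 20 abstaining = 204); 3/4 of 204 = 153, so 153 needed; 140 in favor. Not satisfied.

Invalid — vote requirement not satisfied.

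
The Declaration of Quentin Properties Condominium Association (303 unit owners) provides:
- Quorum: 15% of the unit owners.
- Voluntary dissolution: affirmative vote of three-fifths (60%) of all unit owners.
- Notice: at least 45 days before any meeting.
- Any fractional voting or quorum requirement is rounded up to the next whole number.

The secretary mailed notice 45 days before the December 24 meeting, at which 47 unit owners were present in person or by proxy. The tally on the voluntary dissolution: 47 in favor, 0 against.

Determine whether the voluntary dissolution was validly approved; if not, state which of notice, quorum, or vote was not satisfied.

Invalid — vote requirement not satisfied.

Notice: 45 days given; 45 required. Satisfied.
Quorum: 15% of 303 = 45.45, rounded up to 46; 47 present. Satisfied.
Vote: requires three-fifths of all unit owners (303); 3/5 of 303 = 181.80, rounded up to 182, so 182 needed; 47 in favor. Not satisfied.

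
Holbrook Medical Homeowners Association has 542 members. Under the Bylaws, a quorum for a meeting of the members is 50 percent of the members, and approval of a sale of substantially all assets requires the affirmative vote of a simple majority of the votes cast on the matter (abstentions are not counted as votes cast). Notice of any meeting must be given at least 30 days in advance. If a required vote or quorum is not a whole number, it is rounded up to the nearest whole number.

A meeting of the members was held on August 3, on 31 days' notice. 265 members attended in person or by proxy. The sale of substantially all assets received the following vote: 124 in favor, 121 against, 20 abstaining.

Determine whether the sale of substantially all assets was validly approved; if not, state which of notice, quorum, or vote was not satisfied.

Notice: 31 days given; 30 required. Satisfied.
Quorum: 50% of 542 = 271; 265 present. Not satisfied.
Vote: requires a majority of the votes cast (265 − 20 abstaining = 245); a majority of 245 is 123, so 123 needed; 124 in favor. Satisfied.

Invalid — quorum requirement not satisfied.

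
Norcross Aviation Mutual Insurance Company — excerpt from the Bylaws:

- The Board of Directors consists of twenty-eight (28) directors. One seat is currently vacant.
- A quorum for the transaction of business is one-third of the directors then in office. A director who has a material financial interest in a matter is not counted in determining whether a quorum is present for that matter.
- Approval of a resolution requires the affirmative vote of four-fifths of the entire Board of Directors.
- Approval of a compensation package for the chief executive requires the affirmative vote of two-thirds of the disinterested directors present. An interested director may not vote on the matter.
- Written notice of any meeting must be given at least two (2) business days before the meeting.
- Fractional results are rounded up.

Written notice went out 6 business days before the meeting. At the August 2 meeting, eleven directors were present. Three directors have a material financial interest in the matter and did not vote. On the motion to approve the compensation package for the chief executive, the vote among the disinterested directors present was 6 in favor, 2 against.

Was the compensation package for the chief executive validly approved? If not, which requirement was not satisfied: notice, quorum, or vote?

Invalid — quorum requirement not satisfied.

Notice: 6 business days given; 2 required (6 ≥ 2). Satisfied.
Quorum: 11 present, but the 3 interested directors do not count, leaving 8. Quorum is 9. Not satisfied.
Vote: the compensation package for the chief executive requires two-thirds of the disinterested directors present (11 − 3 = 8). 2/3 of 8 = 5.33, rounded up to 6, so 6 affirmative votes are needed; 6 voted in favor. Satisfied. (Moot — without a quorum no business can be validly transacted.)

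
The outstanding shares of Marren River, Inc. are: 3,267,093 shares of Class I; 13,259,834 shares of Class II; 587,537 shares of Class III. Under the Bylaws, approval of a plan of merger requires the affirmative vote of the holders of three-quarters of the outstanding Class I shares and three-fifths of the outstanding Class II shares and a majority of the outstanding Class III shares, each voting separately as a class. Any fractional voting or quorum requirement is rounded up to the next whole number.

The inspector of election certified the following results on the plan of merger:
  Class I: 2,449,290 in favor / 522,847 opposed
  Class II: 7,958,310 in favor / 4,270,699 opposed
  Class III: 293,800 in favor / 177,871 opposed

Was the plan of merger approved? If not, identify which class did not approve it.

Not approved — the Class I shares did not give the required vote.

Class I: 3/4 of 3267093 = 2450319.75, rounded up to 2450320; 2,450,320 required, 2,449,290 in favor — not approved.
Class II: 3/5 of 13259834 = 7955900.40, rounded up to 7955901; 7,955,901 required, 7,958,310 in favor — approved.
Class III: a majority of 587537 is 293769; 293,769 required, 293,800 in favor — approved.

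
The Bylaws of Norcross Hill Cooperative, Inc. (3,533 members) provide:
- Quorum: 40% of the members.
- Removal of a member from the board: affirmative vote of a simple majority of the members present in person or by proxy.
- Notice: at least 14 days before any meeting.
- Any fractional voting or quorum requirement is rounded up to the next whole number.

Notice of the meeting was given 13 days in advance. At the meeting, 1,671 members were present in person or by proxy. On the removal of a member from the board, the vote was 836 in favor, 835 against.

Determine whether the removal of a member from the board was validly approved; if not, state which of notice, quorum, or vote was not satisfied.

Notice: 13 days given; 14 required. Not satisfied.
Quorum: 40% of 3,533 = 1,413.20, rounded up to 1,414; 1,671 present. Satisfied.
Vote: requires a majority of those present (1,671); a majority of 1671 is 836, so 836 needed; 836 in favor. Satisfied.

Invalid — notice requirement not satisfied.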